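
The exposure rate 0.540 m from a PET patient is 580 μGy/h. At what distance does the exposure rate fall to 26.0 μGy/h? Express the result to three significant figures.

2.55 m

By the inverse-square law, d₂ = d₁·√(I₁/I₂).
I₁/I₂ = 580/26.0 = 22.31, so d₂ = 0.540 × √22.31 = 2.551 m.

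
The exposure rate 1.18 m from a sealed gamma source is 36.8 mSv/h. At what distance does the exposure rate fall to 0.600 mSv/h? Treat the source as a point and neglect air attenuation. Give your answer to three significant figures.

By the inverse-square law, d₂ = d₁·√(I₁/I₂).
I₁/I₂ = 36.8/0.600 = 61.33, so d₂ = 1.18 × √61.33 = 9.241 m.

9.24 m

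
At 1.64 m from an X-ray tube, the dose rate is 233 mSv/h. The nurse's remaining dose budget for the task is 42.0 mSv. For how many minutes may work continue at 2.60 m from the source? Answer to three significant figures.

Applying the 1/r² law, rate at 2.60 m:
233 × (1.64/2.60)² = 233 × 0.3979 = 92.71 mSv/h.
Stay time = 42.0 mSv ÷ 92.71 mSv/h = 0.4530 h = 27.18 min.

27.2 min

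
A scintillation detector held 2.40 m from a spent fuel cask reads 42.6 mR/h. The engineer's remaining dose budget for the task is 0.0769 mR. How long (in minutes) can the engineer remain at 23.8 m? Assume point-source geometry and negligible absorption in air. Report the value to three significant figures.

10.7 min

Using I₁d₁² = I₂d₂², rate at 23.8 m:
(2.40/23.8)² = 0.01017, so 42.6 × 0.01017 = 0.4332 mR/h.
Stay time = 0.0769 mR ÷ 0.4332 mR/h = 0.1775 h = 10.65 min.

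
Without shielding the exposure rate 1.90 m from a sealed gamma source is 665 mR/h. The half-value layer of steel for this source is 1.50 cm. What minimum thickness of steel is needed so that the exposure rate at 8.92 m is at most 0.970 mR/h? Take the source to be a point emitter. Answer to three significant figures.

7.44 cm

At 8.92 m, distance alone gives (1.90/8.92)² = 0.04537, so 665 × 0.04537 = 30.17 mR/h.
Further attenuation needed: 30.17/0.970 = 31.10.
n = log₂(31.10) = 4.959 half-value layers.
Thickness = 4.959 × 1.50 cm = 7.438 cm.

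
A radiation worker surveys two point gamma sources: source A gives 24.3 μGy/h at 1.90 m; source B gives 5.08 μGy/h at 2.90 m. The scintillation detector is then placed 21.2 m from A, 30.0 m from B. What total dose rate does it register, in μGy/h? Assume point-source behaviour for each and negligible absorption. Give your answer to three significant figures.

0.243 μGy/h

Each source contributes Iᵢ·(dᵢ/rᵢ)²; contributions add.
A: 24.3 × (1.90/21.2)² = 0.1952 μGy/h
B: 5.08 × (2.90/30.0)² = 0.04747 μGy/h
Total = 0.1952 + 0.04747 = 0.2427 μGy/h.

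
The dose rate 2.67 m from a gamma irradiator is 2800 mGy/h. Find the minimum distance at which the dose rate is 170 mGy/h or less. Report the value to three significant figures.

10.8 m

By the inverse-square law, d₂ = d₁·√(I₁/I₂).
I₁/I₂ = 2800/170 = 16.47, so d₂ = 2.67 × √16.47 = 10.84 m.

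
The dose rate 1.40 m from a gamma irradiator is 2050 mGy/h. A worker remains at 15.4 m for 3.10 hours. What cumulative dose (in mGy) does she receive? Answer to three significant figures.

Applying the 1/r² law, rate at 15.4 m:
2050 × (1.40/15.4)² = 2050 × 0.008264 = 16.94 mGy/h.
Dose = rate × time = 16.94 mGy/h × 3.100 h = 52.51 mGy.

52.5 mGy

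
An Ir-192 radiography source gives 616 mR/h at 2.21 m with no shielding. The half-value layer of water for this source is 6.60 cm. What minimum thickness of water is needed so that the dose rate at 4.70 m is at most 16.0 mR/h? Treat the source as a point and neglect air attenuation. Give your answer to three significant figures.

20.4 cm

At 4.70 m, distance alone gives 616 × (2.21/4.70)² = 616 × 0.2211 = 136.2 mR/h.
Further attenuation needed: 136.2/16.0 = 8.512.
n = log₂(8.512) = 3.089 half-value layers.
Thickness = 3.089 × 6.60 cm = 20.39 cm.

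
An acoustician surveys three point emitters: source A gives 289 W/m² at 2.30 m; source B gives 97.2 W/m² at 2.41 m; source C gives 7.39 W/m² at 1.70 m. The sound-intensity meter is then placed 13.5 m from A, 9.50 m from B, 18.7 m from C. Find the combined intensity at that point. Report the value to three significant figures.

By superposition, sum each source's inverse-square contribution:
A: 289 × (2.30/13.5)² = 8.389 W/m²
B: 97.2 × (2.41/9.50)² = 6.255 W/m²
C: 7.39 × (1.70/18.7)² = 0.06107 W/m²
Total = 8.389 + 6.255 + 0.06107 = 14.71 W/m².

14.7 W/m²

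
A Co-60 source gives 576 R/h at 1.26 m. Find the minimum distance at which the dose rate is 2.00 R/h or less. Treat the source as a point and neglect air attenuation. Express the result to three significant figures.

21.4 m

Intensity scales as (d₁/d₂)², so d₂ = d₁·√(I₁/I₂).
I₁/I₂ = 576/2.00 = 288.0, so d₂ = 1.26 × √288.0 = 21.38 m.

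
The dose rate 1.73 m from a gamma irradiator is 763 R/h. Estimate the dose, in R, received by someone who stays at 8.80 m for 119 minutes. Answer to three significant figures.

58.5 R

Using I₁d₁² = I₂d₂², rate at 8.80 m:
(1.73/8.80)² = 0.03865, so 763 × 0.03865 = 29.49 R/h.
Dose = rate × time = 29.49 R/h × 1.983 h = 58.48 R.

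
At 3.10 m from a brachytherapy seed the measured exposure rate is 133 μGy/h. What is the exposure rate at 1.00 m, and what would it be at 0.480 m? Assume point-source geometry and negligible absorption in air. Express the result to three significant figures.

Using I₁d₁² = I₂d₂²,
At 1.00 m: 133 × (3.10/1.00)² = 133 × 9.610 = 1278 μGy/h
At 0.480 m: (1.00/0.480)² = 4.340, so 1278 × 4.340 = 5547 μGy/h.

1280 μGy/h; 5550 μGy/h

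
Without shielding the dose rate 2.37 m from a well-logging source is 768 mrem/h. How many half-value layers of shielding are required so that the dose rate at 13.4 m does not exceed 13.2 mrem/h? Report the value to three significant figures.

At 13.4 m, distance alone gives (2.37/13.4)² = 0.03128, so 768 × 0.03128 = 24.02 mrem/h.
Further attenuation needed: 24.02/13.2 = 1.820.
n = log₂(1.820) = 0.8639 half-value layers.

0.864 half-value layers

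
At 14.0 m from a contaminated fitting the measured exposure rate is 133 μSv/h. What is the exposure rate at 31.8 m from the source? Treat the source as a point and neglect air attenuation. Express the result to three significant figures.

25.8 μSv/h

Since intensity falls as 1/r², scaling from 14.0 m to 31.8 m:
(14.0/31.8)² = 0.1938, so 133 × 0.1938 = 25.78 μSv/h.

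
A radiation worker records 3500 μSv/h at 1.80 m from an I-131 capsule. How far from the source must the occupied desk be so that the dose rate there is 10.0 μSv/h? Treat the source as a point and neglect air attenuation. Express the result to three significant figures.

Intensity scales as (d₁/d₂)², so d₂ = d₁·√(I₁/I₂).
I₁/I₂ = 3500/10.0 = 350.0, so d₂ = 1.80 × √350.0 = 33.67 m.

33.7 m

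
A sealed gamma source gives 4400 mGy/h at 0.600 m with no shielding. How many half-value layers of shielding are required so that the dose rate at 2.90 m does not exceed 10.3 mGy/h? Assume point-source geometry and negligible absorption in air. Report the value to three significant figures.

At 2.90 m, distance alone gives (0.600/2.90)² = 0.04281, so 4400 × 0.04281 = 188.4 mGy/h.
Further attenuation needed: 188.4/10.3 = 18.29.
n = log₂(18.29) = 4.193 half-value layers.

4.19 half-value layers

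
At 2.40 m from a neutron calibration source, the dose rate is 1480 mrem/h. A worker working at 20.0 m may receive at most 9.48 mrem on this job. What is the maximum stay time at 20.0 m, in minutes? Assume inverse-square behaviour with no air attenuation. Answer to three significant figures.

Intensity scales as (d₁/d₂)², so rate at 20.0 m:
1480 × (2.40/20.0)² = 1480 × 0.01440 = 21.31 mrem/h.
Stay time = 9.48 mrem ÷ 21.31 mrem/h = 0.4449 h = 26.69 min.

26.7 min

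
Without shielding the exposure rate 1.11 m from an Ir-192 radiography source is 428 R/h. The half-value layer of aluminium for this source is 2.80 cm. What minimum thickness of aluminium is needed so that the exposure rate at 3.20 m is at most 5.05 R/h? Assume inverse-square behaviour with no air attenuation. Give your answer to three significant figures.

At 3.20 m, distance alone gives 428 × (1.11/3.20)² = 428 × 0.1203 = 51.49 R/h.
Further attenuation needed: 51.49/5.05 = 10.20.
n = log₂(10.20) = 3.350 half-value layers.
Thickness = 3.350 × 2.80 cm = 9.380 cm.

9.38 cm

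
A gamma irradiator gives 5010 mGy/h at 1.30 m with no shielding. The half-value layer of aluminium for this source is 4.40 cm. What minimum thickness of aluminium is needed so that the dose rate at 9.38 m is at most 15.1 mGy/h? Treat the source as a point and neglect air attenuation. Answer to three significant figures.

11.8 cm

At 9.38 m, distance alone gives 5010 × (1.30/9.38)² = 5010 × 0.01921 = 96.24 mGy/h.
Further attenuation needed: 96.24/15.1 = 6.374.
n = log₂(6.374) = 2.672 half-value layers.
Thickness = 2.672 × 4.40 cm = 11.76 cm.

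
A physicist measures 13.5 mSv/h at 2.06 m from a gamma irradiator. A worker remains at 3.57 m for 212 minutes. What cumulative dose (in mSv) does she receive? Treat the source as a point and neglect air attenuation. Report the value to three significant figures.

15.9 mSv

By the inverse-square law, rate at 3.57 m:
(2.06/3.57)² = 0.3330, so 13.5 × 0.3330 = 4.495 mSv/h.
Dose = rate × time = 4.495 mSv/h × 3.533 h = 15.88 mSv.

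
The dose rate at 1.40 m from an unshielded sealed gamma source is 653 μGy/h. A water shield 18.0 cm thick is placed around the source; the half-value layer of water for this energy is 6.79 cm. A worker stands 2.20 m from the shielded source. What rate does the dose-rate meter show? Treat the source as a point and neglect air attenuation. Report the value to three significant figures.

Distance alone: (1.40/2.20)² = 0.4050, so 653 × 0.4050 = 264.5 μGy/h.
Shield: 18.0/6.79 = 2.651 half-value layers → attenuation 2^(−2.651) = 0.1592.
Combined: 264.5 × 0.1592 = 42.11 μGy/h.

42.1 μGy/h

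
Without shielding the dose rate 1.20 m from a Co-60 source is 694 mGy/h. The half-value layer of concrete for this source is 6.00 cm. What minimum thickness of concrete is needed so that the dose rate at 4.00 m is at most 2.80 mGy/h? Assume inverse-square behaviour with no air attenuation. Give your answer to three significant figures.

At 4.00 m, distance alone gives 694 × (1.20/4.00)² = 694 × 0.09000 = 62.46 mGy/h.
Further attenuation needed: 62.46/2.80 = 22.31.
n = log₂(22.31) = 4.480 half-value layers.
Thickness = 4.480 × 6.00 cm = 26.88 cm.

26.9 cm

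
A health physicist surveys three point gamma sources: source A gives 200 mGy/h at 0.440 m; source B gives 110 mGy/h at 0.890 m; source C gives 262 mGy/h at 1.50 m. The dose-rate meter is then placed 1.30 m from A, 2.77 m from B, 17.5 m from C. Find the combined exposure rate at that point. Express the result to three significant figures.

36.2 mGy/h

By superposition, sum each source's inverse-square contribution:
A: 200 × (0.440/1.30)² = 22.91 mGy/h
B: 110 × (0.890/2.77)² = 11.36 mGy/h
C: 262 × (1.50/17.5)² = 1.925 mGy/h
Total = 22.91 + 11.36 + 1.925 = 36.20 mGy/h.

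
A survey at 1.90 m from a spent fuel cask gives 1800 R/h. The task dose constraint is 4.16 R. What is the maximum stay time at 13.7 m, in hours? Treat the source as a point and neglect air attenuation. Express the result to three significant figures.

By the inverse-square law, rate at 13.7 m:
(1.90/13.7)² = 0.01923, so 1800 × 0.01923 = 34.61 R/h.
Stay time = 4.16 R ÷ 34.61 R/h = 0.1202 h.

0.120 h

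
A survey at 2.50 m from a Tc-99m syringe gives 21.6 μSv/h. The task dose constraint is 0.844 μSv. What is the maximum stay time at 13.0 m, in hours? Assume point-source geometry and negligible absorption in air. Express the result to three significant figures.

1.06 h

Using I₁d₁² = I₂d₂², rate at 13.0 m:
(2.50/13.0)² = 0.03698, so 21.6 × 0.03698 = 0.7988 μSv/h.
Stay time = 0.844 μSv ÷ 0.7988 μSv/h = 1.057 h.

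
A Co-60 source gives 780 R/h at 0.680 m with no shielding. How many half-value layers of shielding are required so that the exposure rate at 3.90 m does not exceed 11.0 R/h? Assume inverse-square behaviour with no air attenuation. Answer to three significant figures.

1.11 half-value layers

At 3.90 m, distance alone gives 780 × (0.680/3.90)² = 780 × 0.03040 = 23.71 R/h.
Further attenuation needed: 23.71/11.0 = 2.155.
n = log₂(2.155) = 1.108 half-value layers.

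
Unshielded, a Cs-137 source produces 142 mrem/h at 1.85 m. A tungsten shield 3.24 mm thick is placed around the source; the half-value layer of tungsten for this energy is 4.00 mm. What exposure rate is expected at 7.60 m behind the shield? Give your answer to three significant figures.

4.80 mrem/h

Distance alone: 142 × (1.85/7.60)² = 142 × 0.05925 = 8.413 mrem/h.
Shield: 3.24/4.00 = 0.8100 half-value layers → attenuation 2^(−0.8100) = 0.5704.
Combined: 8.413 × 0.5704 = 4.799 mrem/h.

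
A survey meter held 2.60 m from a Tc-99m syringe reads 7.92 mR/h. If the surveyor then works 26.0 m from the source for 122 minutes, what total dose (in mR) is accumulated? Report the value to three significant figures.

0.161 mR

Since intensity falls as 1/r², rate at 26.0 m:
7.92 × (2.60/26.0)² = 7.92 × 0.01000 = 0.07920 mR/h.
Dose = rate × time = 0.07920 mR/h × 2.033 h = 0.1610 mR.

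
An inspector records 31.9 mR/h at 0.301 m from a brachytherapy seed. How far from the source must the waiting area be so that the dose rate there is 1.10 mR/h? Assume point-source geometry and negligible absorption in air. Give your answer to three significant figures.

1.62 m

Intensity scales as (d₁/d₂)², so d₂ = d₁·√(I₁/I₂).
I₁/I₂ = 31.9/1.10 = 29.00, so d₂ = 0.301 × √29.00 = 1.621 m.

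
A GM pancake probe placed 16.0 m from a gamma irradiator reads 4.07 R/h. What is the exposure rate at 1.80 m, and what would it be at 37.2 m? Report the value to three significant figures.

322 R/h; 0.753 R/h

By the inverse-square law,
At 1.80 m: (16.0/1.80)² = 79.01, so 4.07 × 79.01 = 321.6 R/h
At 37.2 m: (1.80/37.2)² = 0.002341, so 321.6 × 0.002341 = 0.7529 R/h.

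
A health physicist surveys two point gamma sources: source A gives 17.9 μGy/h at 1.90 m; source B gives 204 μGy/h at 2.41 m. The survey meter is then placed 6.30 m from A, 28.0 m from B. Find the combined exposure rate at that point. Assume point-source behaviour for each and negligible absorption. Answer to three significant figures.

3.14 μGy/h

By superposition, sum each source's inverse-square contribution:
A: 17.9 × (1.90/6.30)² = 1.628 μGy/h
B: 204 × (2.41/28.0)² = 1.511 μGy/h
Total = 1.628 + 1.511 = 3.139 μGy/h.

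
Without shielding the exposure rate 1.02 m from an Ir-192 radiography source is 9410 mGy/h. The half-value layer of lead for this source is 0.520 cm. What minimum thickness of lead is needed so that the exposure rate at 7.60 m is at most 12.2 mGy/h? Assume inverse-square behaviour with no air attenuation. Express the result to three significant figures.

1.97 cm

At 7.60 m, distance alone gives (1.02/7.60)² = 0.01801, so 9410 × 0.01801 = 169.5 mGy/h.
Further attenuation needed: 169.5/12.2 = 13.89.
n = log₂(13.89) = 3.796 half-value layers.
Thickness = 3.796 × 0.520 cm = 1.974 cm.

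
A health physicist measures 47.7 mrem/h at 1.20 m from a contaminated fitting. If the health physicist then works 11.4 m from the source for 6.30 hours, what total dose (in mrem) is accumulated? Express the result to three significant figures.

3.33 mrem

Applying the 1/r² law, rate at 11.4 m:
(1.20/11.4)² = 0.01108, so 47.7 × 0.01108 = 0.5285 mrem/h.
Dose = rate × time = 0.5285 mrem/h × 6.300 h = 3.330 mrem.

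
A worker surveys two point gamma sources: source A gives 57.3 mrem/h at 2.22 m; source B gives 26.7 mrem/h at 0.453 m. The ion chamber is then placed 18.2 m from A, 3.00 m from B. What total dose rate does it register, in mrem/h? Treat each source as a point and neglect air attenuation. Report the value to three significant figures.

1.46 mrem/h

Each source contributes Iᵢ·(dᵢ/rᵢ)²; contributions add.
A: 57.3 × (2.22/18.2)² = 0.8525 mrem/h
B: 26.7 × (0.453/3.00)² = 0.6088 mrem/h
Total = 0.8525 + 0.6088 = 1.461 mrem/h.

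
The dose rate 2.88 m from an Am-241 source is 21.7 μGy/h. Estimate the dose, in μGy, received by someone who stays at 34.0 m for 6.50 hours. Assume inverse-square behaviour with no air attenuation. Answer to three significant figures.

1.01 μGy

By the inverse-square law, rate at 34.0 m:
21.7 × (2.88/34.0)² = 21.7 × 0.007175 = 0.1557 μGy/h.
Dose = rate × time = 0.1557 μGy/h × 6.500 h = 1.012 μGy.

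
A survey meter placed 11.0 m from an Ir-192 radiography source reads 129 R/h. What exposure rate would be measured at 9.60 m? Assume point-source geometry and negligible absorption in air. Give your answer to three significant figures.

Applying the 1/r² law, scaling from 11.0 m to 9.60 m:
129 × (11.0/9.60)² = 129 × 1.313 = 169.4 R/h.

169 R/h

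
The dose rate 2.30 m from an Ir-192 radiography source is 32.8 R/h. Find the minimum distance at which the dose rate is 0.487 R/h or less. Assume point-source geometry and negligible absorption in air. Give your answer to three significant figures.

Intensity scales as (d₁/d₂)², so d₂ = d₁·√(I₁/I₂).
I₁/I₂ = 32.8/0.487 = 67.35, so d₂ = 2.30 × √67.35 = 18.88 m.

18.9 m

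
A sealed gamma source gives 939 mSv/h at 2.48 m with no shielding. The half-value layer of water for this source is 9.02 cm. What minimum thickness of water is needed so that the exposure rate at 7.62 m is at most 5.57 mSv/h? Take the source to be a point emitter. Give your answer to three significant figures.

At 7.62 m, distance alone gives 939 × (2.48/7.62)² = 939 × 0.1059 = 99.44 mSv/h.
Further attenuation needed: 99.44/5.57 = 17.85.
n = log₂(17.85) = 4.158 half-value layers.
Thickness = 4.158 × 9.02 cm = 37.51 cm.

37.5 cm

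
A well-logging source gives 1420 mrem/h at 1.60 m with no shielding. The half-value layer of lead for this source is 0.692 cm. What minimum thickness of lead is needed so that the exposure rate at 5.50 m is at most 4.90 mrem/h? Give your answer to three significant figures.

At 5.50 m, distance alone gives (1.60/5.50)² = 0.08463, so 1420 × 0.08463 = 120.2 mrem/h.
Further attenuation needed: 120.2/4.90 = 24.53.
n = log₂(24.53) = 4.616 half-value layers.
Thickness = 4.616 × 0.692 cm = 3.194 cm.

3.19 cm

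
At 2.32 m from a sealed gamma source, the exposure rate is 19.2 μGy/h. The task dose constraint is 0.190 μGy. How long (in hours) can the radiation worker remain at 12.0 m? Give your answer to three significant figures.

0.265 h

Intensity scales as (d₁/d₂)², so rate at 12.0 m:
(2.32/12.0)² = 0.03738, so 19.2 × 0.03738 = 0.7177 μGy/h.
Stay time = 0.190 μGy ÷ 0.7177 μGy/h = 0.2647 h.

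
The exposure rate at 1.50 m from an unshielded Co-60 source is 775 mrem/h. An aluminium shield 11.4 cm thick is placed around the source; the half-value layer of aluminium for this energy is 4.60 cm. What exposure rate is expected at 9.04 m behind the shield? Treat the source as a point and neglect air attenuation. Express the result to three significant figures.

3.83 mrem/h

Distance alone: 775 × (1.50/9.04)² = 775 × 0.02753 = 21.34 mrem/h.
Shield: 11.4/4.60 = 2.478 half-value layers → attenuation 2^(−2.478) = 0.1795.
Combined: 21.34 × 0.1795 = 3.831 mrem/h.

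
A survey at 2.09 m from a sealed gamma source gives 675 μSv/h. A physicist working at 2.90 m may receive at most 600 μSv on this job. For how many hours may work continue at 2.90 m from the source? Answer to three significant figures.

1.71 h

By the inverse-square law, rate at 2.90 m:
(2.09/2.90)² = 0.5194, so 675 × 0.5194 = 350.6 μSv/h.
Stay time = 600 μSv ÷ 350.6 μSv/h = 1.711 h.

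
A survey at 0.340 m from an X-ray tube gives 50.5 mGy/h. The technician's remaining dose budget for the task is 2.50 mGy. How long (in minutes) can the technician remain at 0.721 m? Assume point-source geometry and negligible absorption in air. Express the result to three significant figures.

By the inverse-square law, rate at 0.721 m:
50.5 × (0.340/0.721)² = 50.5 × 0.2224 = 11.23 mGy/h.
Stay time = 2.50 mGy ÷ 11.23 mGy/h = 0.2226 h = 13.36 min.

13.4 min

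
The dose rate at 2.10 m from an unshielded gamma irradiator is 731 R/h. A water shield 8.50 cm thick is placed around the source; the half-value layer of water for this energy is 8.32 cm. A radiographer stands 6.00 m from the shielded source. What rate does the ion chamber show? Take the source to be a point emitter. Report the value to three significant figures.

Distance alone: 731 × (2.10/6.00)² = 731 × 0.1225 = 89.55 R/h.
Shield: 8.50/8.32 = 1.022 half-value layers → attenuation 2^(−1.022) = 0.4924.
Combined: 89.55 × 0.4924 = 44.09 R/h.

44.1 R/h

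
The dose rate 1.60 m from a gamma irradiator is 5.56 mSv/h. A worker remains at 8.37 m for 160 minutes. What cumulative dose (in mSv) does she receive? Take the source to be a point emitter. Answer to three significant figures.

0.542 mSv

Using I₁d₁² = I₂d₂², rate at 8.37 m:
5.56 × (1.60/8.37)² = 5.56 × 0.03654 = 0.2032 mSv/h.
Dose = rate × time = 0.2032 mSv/h × 2.667 h = 0.5419 mSv.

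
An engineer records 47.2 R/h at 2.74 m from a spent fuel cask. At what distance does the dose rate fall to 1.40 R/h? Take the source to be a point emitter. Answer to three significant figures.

15.9 m

Using I₁d₁² = I₂d₂², d₂ = d₁·√(I₁/I₂).
I₁/I₂ = 47.2/1.40 = 33.71, so d₂ = 2.74 × √33.71 = 15.91 m.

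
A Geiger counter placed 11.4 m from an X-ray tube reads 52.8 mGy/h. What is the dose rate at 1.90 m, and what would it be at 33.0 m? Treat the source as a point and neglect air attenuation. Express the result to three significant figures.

Applying the 1/r² law,
At 1.90 m: 52.8 × (11.4/1.90)² = 52.8 × 36.00 = 1901 mGy/h
At 33.0 m: 1901 × (1.90/33.0)² = 1901 × 0.003315 = 6.302 mGy/h.

1900 mGy/h; 6.30 mGy/h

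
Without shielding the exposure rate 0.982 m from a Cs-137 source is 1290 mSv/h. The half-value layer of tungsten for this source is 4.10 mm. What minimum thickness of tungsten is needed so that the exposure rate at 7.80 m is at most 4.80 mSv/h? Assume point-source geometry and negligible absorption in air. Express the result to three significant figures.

8.57 mm

At 7.80 m, distance alone gives 1290 × (0.982/7.80)² = 1290 × 0.01585 = 20.45 mSv/h.
Further attenuation needed: 20.45/4.80 = 4.260.
n = log₂(4.260) = 2.091 half-value layers.
Thickness = 2.091 × 4.10 mm = 8.573 mm.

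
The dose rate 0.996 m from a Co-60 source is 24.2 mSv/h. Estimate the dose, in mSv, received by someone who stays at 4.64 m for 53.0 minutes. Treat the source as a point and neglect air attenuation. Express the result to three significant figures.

0.985 mSv

Using I₁d₁² = I₂d₂², rate at 4.64 m:
24.2 × (0.996/4.64)² = 24.2 × 0.04608 = 1.115 mSv/h.
Dose = rate × time = 1.115 mSv/h × 0.8833 h = 0.9849 mSv.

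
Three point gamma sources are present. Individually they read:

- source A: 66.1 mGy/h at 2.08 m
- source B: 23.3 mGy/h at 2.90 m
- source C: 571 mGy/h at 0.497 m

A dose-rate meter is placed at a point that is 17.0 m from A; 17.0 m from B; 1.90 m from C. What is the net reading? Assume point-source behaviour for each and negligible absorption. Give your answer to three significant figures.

40.7 mGy/h

By superposition, sum each source's inverse-square contribution:
A: 66.1 × (2.08/17.0)² = 0.9895 mGy/h
B: 23.3 × (2.90/17.0)² = 0.6780 mGy/h
C: 571 × (0.497/1.90)² = 39.07 mGy/h
Total = 0.9895 + 0.6780 + 39.07 = 40.74 mGy/h.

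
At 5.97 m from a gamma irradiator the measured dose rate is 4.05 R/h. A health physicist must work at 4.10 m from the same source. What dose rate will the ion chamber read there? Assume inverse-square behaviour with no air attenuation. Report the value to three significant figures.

8.59 R/h

Using I₁d₁² = I₂d₂², scaling from 5.97 m to 4.10 m:
4.05 × (5.97/4.10)² = 4.05 × 2.120 = 8.586 R/h.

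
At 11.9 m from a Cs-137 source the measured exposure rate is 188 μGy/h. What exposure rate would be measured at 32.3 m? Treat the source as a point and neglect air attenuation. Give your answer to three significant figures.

25.5 μGy/h

Applying the 1/r² law, scaling from 11.9 m to 32.3 m:
(11.9/32.3)² = 0.1357, so 188 × 0.1357 = 25.51 μGy/h.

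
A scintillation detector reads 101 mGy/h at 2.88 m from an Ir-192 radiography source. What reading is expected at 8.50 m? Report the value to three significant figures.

Using I₁d₁² = I₂d₂², the rate at 8.50 m is
101 × (2.88/8.50)² = 101 × 0.1148 = 11.59 mGy/h.

11.6 mGy/h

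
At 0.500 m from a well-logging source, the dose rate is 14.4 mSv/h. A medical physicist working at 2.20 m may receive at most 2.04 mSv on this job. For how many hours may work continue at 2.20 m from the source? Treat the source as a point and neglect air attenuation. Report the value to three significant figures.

2.74 h

Since intensity falls as 1/r², rate at 2.20 m:
(0.500/2.20)² = 0.05165, so 14.4 × 0.05165 = 0.7438 mSv/h.
Stay time = 2.04 mSv ÷ 0.7438 mSv/h = 2.743 h.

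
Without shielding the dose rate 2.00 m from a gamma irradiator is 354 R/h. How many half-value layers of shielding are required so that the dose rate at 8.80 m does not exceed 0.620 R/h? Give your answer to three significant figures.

At 8.80 m, distance alone gives 354 × (2.00/8.80)² = 354 × 0.05165 = 18.28 R/h.
Further attenuation needed: 18.28/0.620 = 29.48.
n = log₂(29.48) = 4.882 half-value layers.

4.88 half-value layers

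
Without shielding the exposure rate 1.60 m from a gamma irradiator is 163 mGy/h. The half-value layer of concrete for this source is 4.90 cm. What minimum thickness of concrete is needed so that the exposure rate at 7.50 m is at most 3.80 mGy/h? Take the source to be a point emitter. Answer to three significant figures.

4.73 cm

At 7.50 m, distance alone gives 163 × (1.60/7.50)² = 163 × 0.04551 = 7.418 mGy/h.
Further attenuation needed: 7.418/3.80 = 1.952.
n = log₂(1.952) = 0.9650 half-value layers.
Thickness = 0.9650 × 4.90 cm = 4.729 cm.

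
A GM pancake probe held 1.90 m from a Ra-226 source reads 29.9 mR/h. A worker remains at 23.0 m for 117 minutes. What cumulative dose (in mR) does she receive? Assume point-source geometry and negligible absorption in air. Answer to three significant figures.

Using I₁d₁² = I₂d₂², rate at 23.0 m:
29.9 × (1.90/23.0)² = 29.9 × 0.006824 = 0.2040 mR/h.
Dose = rate × time = 0.2040 mR/h × 1.950 h = 0.3978 mR.

0.398 mR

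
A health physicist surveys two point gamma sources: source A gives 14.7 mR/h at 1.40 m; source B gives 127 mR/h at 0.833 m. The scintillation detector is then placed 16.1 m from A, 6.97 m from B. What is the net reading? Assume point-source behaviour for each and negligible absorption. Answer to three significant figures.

1.93 mR/h

Each source contributes Iᵢ·(dᵢ/rᵢ)²; contributions add.
A: 14.7 × (1.40/16.1)² = 0.1112 mR/h
B: 127 × (0.833/6.97)² = 1.814 mR/h
Total = 0.1112 + 1.814 = 1.925 mR/h.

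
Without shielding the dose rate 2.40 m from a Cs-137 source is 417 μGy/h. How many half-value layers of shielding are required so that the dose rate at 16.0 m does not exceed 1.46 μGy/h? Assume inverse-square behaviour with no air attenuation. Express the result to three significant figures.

At 16.0 m, distance alone gives (2.40/16.0)² = 0.02250, so 417 × 0.02250 = 9.383 μGy/h.
Further attenuation needed: 9.383/1.46 = 6.427.
n = log₂(6.427) = 2.684 half-value layers.

2.68 half-value layers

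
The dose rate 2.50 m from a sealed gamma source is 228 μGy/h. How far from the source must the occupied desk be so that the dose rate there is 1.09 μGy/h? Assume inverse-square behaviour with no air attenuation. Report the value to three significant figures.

Intensity scales as (d₁/d₂)², so d₂ = d₁·√(I₁/I₂).
I₁/I₂ = 228/1.09 = 209.2, so d₂ = 2.50 × √209.2 = 36.16 m.

36.2 m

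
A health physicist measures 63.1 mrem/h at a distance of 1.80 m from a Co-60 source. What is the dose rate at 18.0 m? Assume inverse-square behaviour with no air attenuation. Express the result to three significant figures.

Intensity scales as (d₁/d₂)², so the rate at 18.0 m is
63.1 × (1.80/18.0)² = 63.1 × 0.01000 = 0.6310 mrem/h.

0.631 mrem/h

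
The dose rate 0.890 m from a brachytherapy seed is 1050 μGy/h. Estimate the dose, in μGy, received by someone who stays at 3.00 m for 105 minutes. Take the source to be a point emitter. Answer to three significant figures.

Using I₁d₁² = I₂d₂², rate at 3.00 m:
(0.890/3.00)² = 0.08801, so 1050 × 0.08801 = 92.41 μGy/h.
Dose = rate × time = 92.41 μGy/h × 1.750 h = 161.7 μGy.

162 μGy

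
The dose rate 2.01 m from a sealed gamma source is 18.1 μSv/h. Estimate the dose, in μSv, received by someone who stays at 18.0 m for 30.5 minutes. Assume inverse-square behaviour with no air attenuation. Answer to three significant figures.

0.115 μSv

Applying the 1/r² law, rate at 18.0 m:
(2.01/18.0)² = 0.01247, so 18.1 × 0.01247 = 0.2257 μSv/h.
Dose = rate × time = 0.2257 μSv/h × 0.5083 h = 0.1147 μSv.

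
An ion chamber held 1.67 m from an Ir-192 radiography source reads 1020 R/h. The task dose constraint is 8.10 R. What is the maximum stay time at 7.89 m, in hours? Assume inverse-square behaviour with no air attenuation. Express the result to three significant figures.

Applying the 1/r² law, rate at 7.89 m:
1020 × (1.67/7.89)² = 1020 × 0.04480 = 45.70 R/h.
Stay time = 8.10 R ÷ 45.70 R/h = 0.1772 h.

0.177 h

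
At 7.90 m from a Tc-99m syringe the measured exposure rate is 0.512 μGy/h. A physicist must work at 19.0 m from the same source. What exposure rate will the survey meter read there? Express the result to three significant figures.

Applying the 1/r² law, scaling from 7.90 m to 19.0 m:
(7.90/19.0)² = 0.1729, so 0.512 × 0.1729 = 0.08852 μGy/h.

0.0885 μGy/h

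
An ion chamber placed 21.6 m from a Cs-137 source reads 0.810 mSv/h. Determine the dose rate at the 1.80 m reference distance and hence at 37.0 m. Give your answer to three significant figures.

Intensity scales as (d₁/d₂)², so
At 1.80 m: 0.810 × (21.6/1.80)² = 0.810 × 144.0 = 116.6 mSv/h
At 37.0 m: (1.80/37.0)² = 0.002367, so 116.6 × 0.002367 = 0.2760 mSv/h.

117 mSv/h; 0.276 mSv/h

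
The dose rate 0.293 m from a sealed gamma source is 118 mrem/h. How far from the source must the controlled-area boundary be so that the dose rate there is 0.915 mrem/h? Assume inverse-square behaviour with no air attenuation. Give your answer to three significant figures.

3.33 m

Using I₁d₁² = I₂d₂², d₂ = d₁·√(I₁/I₂).
I₁/I₂ = 118/0.915 = 129.0, so d₂ = 0.293 × √129.0 = 3.328 m.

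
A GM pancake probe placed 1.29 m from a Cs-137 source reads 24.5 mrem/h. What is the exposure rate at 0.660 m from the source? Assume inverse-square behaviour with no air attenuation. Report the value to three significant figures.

93.6 mrem/h

Intensity scales as (d₁/d₂)², so scaling from 1.29 m to 0.660 m:
(1.29/0.660)² = 3.820, so 24.5 × 3.820 = 93.59 mrem/h.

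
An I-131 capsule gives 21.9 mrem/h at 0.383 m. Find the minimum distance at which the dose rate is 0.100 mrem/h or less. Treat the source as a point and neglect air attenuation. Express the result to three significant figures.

5.67 m

Using I₁d₁² = I₂d₂², d₂ = d₁·√(I₁/I₂).
I₁/I₂ = 21.9/0.100 = 219.0, so d₂ = 0.383 × √219.0 = 5.668 m.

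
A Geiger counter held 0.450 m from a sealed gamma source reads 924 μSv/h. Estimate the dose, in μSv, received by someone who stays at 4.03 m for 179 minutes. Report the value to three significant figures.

Intensity scales as (d₁/d₂)², so rate at 4.03 m:
(0.450/4.03)² = 0.01247, so 924 × 0.01247 = 11.52 μSv/h.
Dose = rate × time = 11.52 μSv/h × 2.983 h = 34.36 μSv.

34.4 μSv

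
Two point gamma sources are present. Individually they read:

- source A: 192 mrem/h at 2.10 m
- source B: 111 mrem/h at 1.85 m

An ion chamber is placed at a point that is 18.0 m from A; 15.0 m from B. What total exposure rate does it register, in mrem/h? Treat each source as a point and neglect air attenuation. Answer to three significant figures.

4.30 mrem/h

Each source contributes Iᵢ·(dᵢ/rᵢ)²; contributions add.
A: 192 × (2.10/18.0)² = 2.613 mrem/h
B: 111 × (1.85/15.0)² = 1.688 mrem/h
Total = 2.613 + 1.688 = 4.301 mrem/h.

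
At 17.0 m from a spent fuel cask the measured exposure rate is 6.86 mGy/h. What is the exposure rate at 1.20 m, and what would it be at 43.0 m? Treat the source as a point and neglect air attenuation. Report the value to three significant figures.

1380 mGy/h; 1.07 mGy/h

By the inverse-square law,
At 1.20 m: 6.86 × (17.0/1.20)² = 6.86 × 200.7 = 1377 mGy/h
At 43.0 m: 1377 × (1.20/43.0)² = 1377 × 0.0007788 = 1.072 mGy/h.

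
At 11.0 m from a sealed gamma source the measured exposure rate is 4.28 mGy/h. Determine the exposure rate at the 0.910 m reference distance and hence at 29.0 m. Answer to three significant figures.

625 mGy/h; 0.616 mGy/h

Applying the 1/r² law,
At 0.910 m: 4.28 × (11.0/0.910)² = 4.28 × 146.1 = 625.3 mGy/h
At 29.0 m: (0.910/29.0)² = 0.0009847, so 625.3 × 0.0009847 = 0.6157 mGy/h.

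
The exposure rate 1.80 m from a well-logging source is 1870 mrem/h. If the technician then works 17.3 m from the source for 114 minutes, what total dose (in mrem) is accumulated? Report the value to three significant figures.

38.5 mrem

Intensity scales as (d₁/d₂)², so rate at 17.3 m:
(1.80/17.3)² = 0.01083, so 1870 × 0.01083 = 20.25 mrem/h.
Dose = rate × time = 20.25 mrem/h × 1.900 h = 38.48 mrem.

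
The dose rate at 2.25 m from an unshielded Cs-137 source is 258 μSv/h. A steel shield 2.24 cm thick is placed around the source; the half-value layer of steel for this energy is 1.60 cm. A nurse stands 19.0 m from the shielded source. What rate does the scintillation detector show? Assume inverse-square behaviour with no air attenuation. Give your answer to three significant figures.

1.37 μSv/h

Distance alone: 258 × (2.25/19.0)² = 258 × 0.01402 = 3.617 μSv/h.
Shield: 2.24/1.60 = 1.400 half-value layers → attenuation 2^(−1.400) = 0.3789.
Combined: 3.617 × 0.3789 = 1.370 μSv/h.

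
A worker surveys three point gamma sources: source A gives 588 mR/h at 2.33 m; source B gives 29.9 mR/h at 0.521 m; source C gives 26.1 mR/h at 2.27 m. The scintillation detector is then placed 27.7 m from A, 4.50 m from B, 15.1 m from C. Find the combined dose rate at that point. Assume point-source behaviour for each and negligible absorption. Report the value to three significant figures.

Each source contributes Iᵢ·(dᵢ/rᵢ)²; contributions add.
A: 588 × (2.33/27.7)² = 4.160 mR/h
B: 29.9 × (0.521/4.50)² = 0.4008 mR/h
C: 26.1 × (2.27/15.1)² = 0.5898 mR/h
Total = 4.160 + 0.4008 + 0.5898 = 5.151 mR/h.

5.15 mR/h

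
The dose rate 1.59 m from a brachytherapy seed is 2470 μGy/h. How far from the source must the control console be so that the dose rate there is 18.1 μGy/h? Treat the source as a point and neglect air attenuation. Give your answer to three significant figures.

Using I₁d₁² = I₂d₂², d₂ = d₁·√(I₁/I₂).
I₁/I₂ = 2470/18.1 = 136.5, so d₂ = 1.59 × √136.5 = 18.58 m.

18.6 m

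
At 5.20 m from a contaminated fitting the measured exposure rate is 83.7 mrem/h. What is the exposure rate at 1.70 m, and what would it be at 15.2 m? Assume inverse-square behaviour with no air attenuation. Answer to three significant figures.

783 mrem/h; 9.80 mrem/h

Using I₁d₁² = I₂d₂²,
At 1.70 m: 83.7 × (5.20/1.70)² = 83.7 × 9.356 = 783.1 mrem/h
At 15.2 m: (1.70/15.2)² = 0.01251, so 783.1 × 0.01251 = 9.797 mrem/h.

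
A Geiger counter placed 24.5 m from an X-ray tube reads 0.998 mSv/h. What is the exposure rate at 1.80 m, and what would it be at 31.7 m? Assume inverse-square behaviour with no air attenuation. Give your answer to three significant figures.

185 mSv/h; 0.596 mSv/h

By the inverse-square law,
At 1.80 m: (24.5/1.80)² = 185.3, so 0.998 × 185.3 = 184.9 mSv/h
At 31.7 m: (1.80/31.7)² = 0.003224, so 184.9 × 0.003224 = 0.5961 mSv/h.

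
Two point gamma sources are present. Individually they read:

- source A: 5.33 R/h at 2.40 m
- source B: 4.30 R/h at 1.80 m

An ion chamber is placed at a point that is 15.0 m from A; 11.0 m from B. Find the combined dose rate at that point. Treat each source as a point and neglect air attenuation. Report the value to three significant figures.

Each source contributes Iᵢ·(dᵢ/rᵢ)²; contributions add.
A: 5.33 × (2.40/15.0)² = 0.1364 R/h
B: 4.30 × (1.80/11.0)² = 0.1151 R/h
Total = 0.1364 + 0.1151 = 0.2515 R/h.

0.252 R/h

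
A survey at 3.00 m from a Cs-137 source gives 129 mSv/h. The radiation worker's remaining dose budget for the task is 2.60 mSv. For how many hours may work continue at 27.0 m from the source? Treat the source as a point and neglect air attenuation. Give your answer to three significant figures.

1.63 h

By the inverse-square law, rate at 27.0 m:
129 × (3.00/27.0)² = 129 × 0.01235 = 1.593 mSv/h.
Stay time = 2.60 mSv ÷ 1.593 mSv/h = 1.632 h.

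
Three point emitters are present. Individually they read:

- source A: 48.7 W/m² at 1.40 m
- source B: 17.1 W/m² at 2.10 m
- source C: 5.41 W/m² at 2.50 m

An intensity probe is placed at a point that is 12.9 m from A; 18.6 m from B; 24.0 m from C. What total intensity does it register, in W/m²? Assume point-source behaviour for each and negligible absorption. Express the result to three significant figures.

0.850 W/m²

By superposition, sum each source's inverse-square contribution:
A: 48.7 × (1.40/12.9)² = 0.5736 W/m²
B: 17.1 × (2.10/18.6)² = 0.2180 W/m²
C: 5.41 × (2.50/24.0)² = 0.05870 W/m²
Total = 0.5736 + 0.2180 + 0.05870 = 0.8503 W/m².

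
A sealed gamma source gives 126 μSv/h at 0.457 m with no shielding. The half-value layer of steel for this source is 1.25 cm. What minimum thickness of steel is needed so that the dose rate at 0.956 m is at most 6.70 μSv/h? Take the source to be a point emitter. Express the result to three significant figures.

At 0.956 m, distance alone gives 126 × (0.457/0.956)² = 126 × 0.2285 = 28.79 μSv/h.
Further attenuation needed: 28.79/6.70 = 4.297.
n = log₂(4.297) = 2.103 half-value layers.
Thickness = 2.103 × 1.25 cm = 2.629 cm.

2.63 cm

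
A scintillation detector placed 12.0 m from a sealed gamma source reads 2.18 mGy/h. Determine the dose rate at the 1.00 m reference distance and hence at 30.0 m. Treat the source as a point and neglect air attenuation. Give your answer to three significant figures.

By the inverse-square law,
At 1.00 m: 2.18 × (12.0/1.00)² = 2.18 × 144.0 = 313.9 mGy/h
At 30.0 m: 313.9 × (1.00/30.0)² = 313.9 × 0.001111 = 0.3487 mGy/h.

314 mGy/h; 0.349 mGy/h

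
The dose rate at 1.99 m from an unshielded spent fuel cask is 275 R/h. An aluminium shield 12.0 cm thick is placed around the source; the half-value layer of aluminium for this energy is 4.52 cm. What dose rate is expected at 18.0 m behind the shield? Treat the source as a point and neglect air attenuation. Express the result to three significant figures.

0.534 R/h

Distance alone: (1.99/18.0)² = 0.01222, so 275 × 0.01222 = 3.361 R/h.
Shield: 12.0/4.52 = 2.655 half-value layers → attenuation 2^(−2.655) = 0.1588.
Combined: 3.361 × 0.1588 = 0.5337 R/h.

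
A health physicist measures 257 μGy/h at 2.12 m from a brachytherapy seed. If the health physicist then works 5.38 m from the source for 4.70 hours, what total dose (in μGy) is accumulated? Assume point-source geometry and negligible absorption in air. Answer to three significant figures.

188 μGy

Applying the 1/r² law, rate at 5.38 m:
(2.12/5.38)² = 0.1553, so 257 × 0.1553 = 39.91 μGy/h.
Dose = rate × time = 39.91 μGy/h × 4.700 h = 187.6 μGy.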